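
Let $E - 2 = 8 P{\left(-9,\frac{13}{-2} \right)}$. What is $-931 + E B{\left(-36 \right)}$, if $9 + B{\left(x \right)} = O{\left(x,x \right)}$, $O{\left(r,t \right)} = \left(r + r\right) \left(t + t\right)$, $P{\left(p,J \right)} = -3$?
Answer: $-114781$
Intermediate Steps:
$O{\left(r,t \right)} = 4 r t$ ($O{\left(r,t \right)} = 2 r 2 t = 4 r t$)
$E = -22$ ($E = 2 + 8 \left(-3\right) = 2 - 24 = -22$)
$B{\left(x \right)} = -9 + 4 x^{2}$ ($B{\left(x \right)} = -9 + 4 x x = -9 + 4 x^{2}$)
$-931 + E B{\left(-36 \right)} = -931 - 22 \left(-9 + 4 \left(-36\right)^{2}\right) = -931 - 22 \left(-9 + 4 \cdot 1296\right) = -931 - 22 \left(-9 + 5184\right) = -931 - 113850 = -114781$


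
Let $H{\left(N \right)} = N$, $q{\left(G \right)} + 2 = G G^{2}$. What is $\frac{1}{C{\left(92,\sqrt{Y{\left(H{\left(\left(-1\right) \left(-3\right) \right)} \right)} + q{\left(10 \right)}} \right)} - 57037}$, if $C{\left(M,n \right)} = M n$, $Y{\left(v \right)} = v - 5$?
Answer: $- \frac{57037}{3244789225} - \frac{184 \sqrt{249}}{3244789225} \approx -1.8473 \cdot 10^{-5}$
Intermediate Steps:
$q{\left(G \right)} = -2 + G^{3}$ ($q{\left(G \right)} = -2 + G G^{2} = -2 + G^{3}$)
$Y{\left(v \right)} = -5 + v$
$\frac{1}{C{\left(92,\sqrt{Y{\left(H{\left(\left(-1\right) \left(-3\right) \right)} \right)} + q{\left(10 \right)}} \right)} - 57037} = \frac{1}{92 \sqrt{\left(-5 - -3\right) - \left(2 - 10^{3}\right)} - 57037} = \frac{1}{92 \sqrt{\left(-5 + 3\right) + \left(-2 + 1000\right)} - 57037} = \frac{1}{92 \sqrt{-2 + 998} - 57037} = \frac{1}{92 \sqrt{996} - 57037} = \frac{1}{92 \cdot 2 \sqrt{249} - 57037} = \frac{1}{184 \sqrt{249} - 57037} = \frac{1}{-57037 + 184 \sqrt{249}}$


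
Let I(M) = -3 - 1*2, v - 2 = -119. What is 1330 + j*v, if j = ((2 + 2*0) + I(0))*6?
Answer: 3436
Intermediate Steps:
v = -117 (v = 2 - 119 = -117)
I(M) = -5 (I(M) = -3 - 2 = -5)
j = -18 (j = ((2 + 2*0) - 5)*6 = ((2 + 0) - 5)*6 = (2 - 5)*6 = -3*6 = -18)
1330 + j*v = 1330 - 18*(-117) = 1330 + 2106 = 3436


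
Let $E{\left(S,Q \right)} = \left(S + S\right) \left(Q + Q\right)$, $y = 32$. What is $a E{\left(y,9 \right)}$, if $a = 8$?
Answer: $9216$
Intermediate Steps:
$E{\left(S,Q \right)} = 4 Q S$ ($E{\left(S,Q \right)} = 2 S 2 Q = 4 Q S$)
$a E{\left(y,9 \right)} = 8 \cdot 4 \cdot 9 \cdot 32 = 8 \cdot 1152 = 9216$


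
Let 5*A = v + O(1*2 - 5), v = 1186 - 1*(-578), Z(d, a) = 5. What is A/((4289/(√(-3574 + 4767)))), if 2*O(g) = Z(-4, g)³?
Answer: 3653*√1193/42890 ≈ 2.9418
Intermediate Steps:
v = 1764 (v = 1186 + 578 = 1764)
O(g) = 125/2 (O(g) = (½)*5³ = (½)*125 = 125/2)
A = 3653/10 (A = (1764 + 125/2)/5 = (⅕)*(3653/2) = 3653/10 ≈ 365.30)
A/((4289/(√(-3574 + 4767)))) = 3653/(10*((4289/(√(-3574 + 4767))))) = 3653/(10*((4289/(√1193)))) = 3653/(10*((4289*(√1193/1193)))) = 3653/(10*((4289*√1193/1193))) = 3653*(√1193/4289)/10 = 3653*√1193/42890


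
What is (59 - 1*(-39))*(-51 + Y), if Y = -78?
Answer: -12642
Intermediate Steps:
(59 - 1*(-39))*(-51 + Y) = (59 - 1*(-39))*(-51 - 78) = (59 + 39)*(-129) = 98*(-129) = -12642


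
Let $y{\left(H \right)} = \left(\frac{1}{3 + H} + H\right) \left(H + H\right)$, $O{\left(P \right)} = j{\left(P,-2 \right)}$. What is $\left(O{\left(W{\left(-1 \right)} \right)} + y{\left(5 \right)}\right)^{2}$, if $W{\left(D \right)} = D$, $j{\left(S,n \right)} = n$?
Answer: $\frac{38809}{16} \approx 2425.6$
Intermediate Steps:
$O{\left(P \right)} = -2$
$y{\left(H \right)} = 2 H \left(H + \frac{1}{3 + H}\right)$ ($y{\left(H \right)} = \left(H + \frac{1}{3 + H}\right) 2 H = 2 H \left(H + \frac{1}{3 + H}\right)$)
$\left(O{\left(W{\left(-1 \right)} \right)} + y{\left(5 \right)}\right)^{2} = \left(-2 + 2 \cdot 5 \frac{1}{3 + 5} \left(1 + 5^{2} + 3 \cdot 5\right)\right)^{2} = \left(-2 + 2 \cdot 5 \cdot \frac{1}{8} \left(1 + 25 + 15\right)\right)^{2} = \left(-2 + 2 \cdot 5 \cdot \frac{1}{8} \cdot 41\right)^{2} = \left(-2 + \frac{205}{4}\right)^{2} = \left(\frac{197}{4}\right)^{2} = \frac{38809}{16}$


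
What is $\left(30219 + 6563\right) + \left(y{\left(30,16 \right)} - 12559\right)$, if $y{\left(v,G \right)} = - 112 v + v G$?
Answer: $21343$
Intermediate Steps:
$y{\left(v,G \right)} = - 112 v + G v$
$\left(30219 + 6563\right) + \left(y{\left(30,16 \right)} - 12559\right) = \left(30219 + 6563\right) - \left(12559 - 30 \left(-112 + 16\right)\right) = 36782 + \left(30 \left(-96\right) - 12559\right) = 36782 - 15439 = 21343$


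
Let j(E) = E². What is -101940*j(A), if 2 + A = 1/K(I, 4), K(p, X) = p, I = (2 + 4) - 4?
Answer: -229365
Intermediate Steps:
I = 2 (I = 6 - 4 = 2)
A = -3/2 (A = -2 + 1/2 = -2 + ½ = -3/2 ≈ -1.5000)
-101940*j(A) = -101940*(-3/2)² = -101940*9/4 = -229365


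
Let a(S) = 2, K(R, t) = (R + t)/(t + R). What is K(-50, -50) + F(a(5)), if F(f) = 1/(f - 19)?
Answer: 16/17 ≈ 0.94118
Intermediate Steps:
K(R, t) = 1 (K(R, t) = (R + t)/(R + t) = 1)
F(f) = 1/(-19 + f)
K(-50, -50) + F(a(5)) = 1 + 1/(-19 + 2) = 1 + 1/(-17) = 1 - 1/17 = 16/17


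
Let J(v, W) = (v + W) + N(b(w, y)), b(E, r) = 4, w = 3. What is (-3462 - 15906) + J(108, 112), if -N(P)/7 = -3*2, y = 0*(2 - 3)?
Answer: -19106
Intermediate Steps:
y = 0 (y = 0*(-1) = 0)
N(P) = 42 (N(P) = -(-21)*2 = -7*(-6) = 42)
J(v, W) = 42 + W + v (J(v, W) = (v + W) + 42 = (W + v) + 42 = 42 + W + v)
(-3462 - 15906) + J(108, 112) = (-3462 - 15906) + (42 + 112 + 108) = -19368 + 262 = -19106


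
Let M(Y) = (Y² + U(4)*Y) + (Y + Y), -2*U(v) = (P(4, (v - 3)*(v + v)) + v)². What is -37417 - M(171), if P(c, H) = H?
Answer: -54688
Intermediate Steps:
U(v) = -(v + 2*v*(-3 + v))²/2 (U(v) = -((v - 3)*(v + v) + v)²/2 = -((-3 + v)*(2*v) + v)²/2 = -(2*v*(-3 + v) + v)²/2 = -(v + 2*v*(-3 + v))²/2)
M(Y) = Y² - 70*Y (M(Y) = (Y² + (-½*4²*(-5 + 2*4)²)*Y) + (Y + Y) = (Y² + (-½*16*(-5 + 8)²)*Y) + 2*Y = (Y² + (-½*16*3²)*Y) + 2*Y = (Y² + (-½*16*9)*Y) + 2*Y = (Y² - 72*Y) + 2*Y = Y² - 70*Y)
-37417 - M(171) = -37417 - 171*(-70 + 171) = -37417 - 171*101 = -37417 - 1*17271 = -37417 - 17271 = -54688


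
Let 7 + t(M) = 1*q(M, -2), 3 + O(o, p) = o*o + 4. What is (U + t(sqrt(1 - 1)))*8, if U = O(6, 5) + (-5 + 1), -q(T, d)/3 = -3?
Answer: 280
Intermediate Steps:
q(T, d) = 9 (q(T, d) = -3*(-3) = 9)
O(o, p) = 1 + o**2 (O(o, p) = -3 + (o*o + 4) = -3 + (o**2 + 4) = -3 + (4 + o**2) = 1 + o**2)
t(M) = 2 (t(M) = -7 + 1*9 = -7 + 9 = 2)
U = 33 (U = (1 + 6**2) + (-5 + 1) = (1 + 36) - 4 = 37 - 4 = 33)
(U + t(sqrt(1 - 1)))*8 = (33 + 2)*8 = 35*8 = 280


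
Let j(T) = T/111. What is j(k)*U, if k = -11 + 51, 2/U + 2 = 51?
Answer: 80/5439 ≈ 0.014709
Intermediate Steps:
U = 2/49 (U = 2/(-2 + 51) = 2/49 ≈ 0.040816)
k = 40
j(T) = T/111 (j(T) = T*(1/111) = T/111)
j(k)*U = ((1/111)*40)*(2/49) = (40/111)*(2/49) = 80/5439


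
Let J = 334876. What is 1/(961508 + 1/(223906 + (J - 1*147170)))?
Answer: 411612/395768230897 ≈ 1.0400e-6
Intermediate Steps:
1/(961508 + 1/(223906 + (J - 1*147170))) = 1/(961508 + 1/(223906 + (334876 - 1*147170))) = 1/(961508 + 1/(223906 + (334876 - 147170))) = 1/(961508 + 1/(223906 + 187706)) = 1/(961508 + 1/411612) = 1/(395768230897/411612) = 411612/395768230897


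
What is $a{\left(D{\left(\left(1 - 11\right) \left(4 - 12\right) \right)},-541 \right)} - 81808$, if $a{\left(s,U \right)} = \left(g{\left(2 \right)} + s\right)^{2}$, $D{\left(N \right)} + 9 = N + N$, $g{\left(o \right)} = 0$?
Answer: $-59007$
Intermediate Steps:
$D{\left(N \right)} = -9 + 2 N$ ($D{\left(N \right)} = -9 + \left(N + N\right) = -9 + 2 N$)
$a{\left(s,U \right)} = s^{2}$ ($a{\left(s,U \right)} = \left(0 + s\right)^{2} = s^{2}$)
$a{\left(D{\left(\left(1 - 11\right) \left(4 - 12\right) \right)},-541 \right)} - 81808 = \left(-9 + 2 \left(1 - 11\right) \left(4 - 12\right)\right)^{2} - 81808 = \left(-9 + 2 \left(\left(-10\right) \left(-8\right)\right)\right)^{2} - 81808 = \left(-9 + 2 \cdot 80\right)^{2} - 81808 = \left(-9 + 160\right)^{2} - 81808 = 151^{2} - 81808 = 22801 - 81808 = -59007$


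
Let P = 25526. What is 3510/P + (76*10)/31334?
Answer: 32345525/199957921 ≈ 0.16176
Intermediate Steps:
3510/P + (76*10)/31334 = 3510/25526 + (76*10)/31334 = 3510*(1/25526) + 760*(1/31334) = 1755/12763 + 380/15667 = 32345525/199957921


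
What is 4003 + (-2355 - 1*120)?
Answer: 1528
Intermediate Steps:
4003 + (-2355 - 1*120) = 4003 + (-2355 - 120) = 4003 - 2475 = 1528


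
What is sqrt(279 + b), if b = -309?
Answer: I*sqrt(30) ≈ 5.4772*I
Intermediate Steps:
sqrt(279 + b) = sqrt(279 - 309) = sqrt(-30) = I*sqrt(30)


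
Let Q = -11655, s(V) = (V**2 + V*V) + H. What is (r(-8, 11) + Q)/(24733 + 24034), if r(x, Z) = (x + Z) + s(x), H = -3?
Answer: -11527/48767 ≈ -0.23637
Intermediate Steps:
s(V) = -3 + 2*V**2 (s(V) = (V**2 + V*V) - 3 = (V**2 + V**2) - 3 = 2*V**2 - 3 = -3 + 2*V**2)
r(x, Z) = -3 + Z + x + 2*x**2 (r(x, Z) = (x + Z) + (-3 + 2*x**2) = (Z + x) + (-3 + 2*x**2) = -3 + Z + x + 2*x**2)
(r(-8, 11) + Q)/(24733 + 24034) = ((-3 + 11 - 8 + 2*(-8)**2) - 11655)/(24733 + 24034) = ((-3 + 11 - 8 + 2*64) - 11655)/48767 = ((-3 + 11 - 8 + 128) - 11655)*(1/48767) = (128 - 11655)*(1/48767) = -11527*1/48767 = -11527/48767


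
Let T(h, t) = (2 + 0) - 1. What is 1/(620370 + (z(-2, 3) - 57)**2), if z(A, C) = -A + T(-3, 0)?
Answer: 1/623286 ≈ 1.6044e-6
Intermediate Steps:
T(h, t) = 1 (T(h, t) = 2 - 1 = 1)
z(A, C) = 1 - A (z(A, C) = -A + 1 = 1 - A)
1/(620370 + (z(-2, 3) - 57)**2) = 1/(620370 + ((1 - 1*(-2)) - 57)**2) = 1/(620370 + ((1 + 2) - 57)**2) = 1/(620370 + (3 - 57)**2) = 1/(620370 + (-54)**2) = 1/(620370 + 2916) = 1/623286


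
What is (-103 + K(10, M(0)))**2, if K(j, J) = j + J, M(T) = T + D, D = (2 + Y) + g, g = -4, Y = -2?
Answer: 9409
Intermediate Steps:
D = -4 (D = (2 - 2) - 4 = 0 - 4 = -4)
M(T) = -4 + T (M(T) = T - 4 = -4 + T)
K(j, J) = J + j
(-103 + K(10, M(0)))**2 = (-103 + ((-4 + 0) + 10))**2 = (-103 + (-4 + 10))**2 = (-103 + 6)**2 = (-97)**2 = 9409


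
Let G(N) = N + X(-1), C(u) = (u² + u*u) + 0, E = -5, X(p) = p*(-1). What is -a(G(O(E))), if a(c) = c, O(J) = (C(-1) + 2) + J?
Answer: 0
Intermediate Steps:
X(p) = -p
C(u) = 2*u² (C(u) = (u² + u²) + 0 = 2*u² + 0 = 2*u²)
O(J) = 4 + J (O(J) = (2*(-1)² + 2) + J = (2*1 + 2) + J = (2 + 2) + J = 4 + J)
G(N) = 1 + N (G(N) = N - 1*(-1) = N + 1 = 1 + N)
-a(G(O(E))) = -(1 + (4 - 5)) = -(1 - 1) = -1*0 = 0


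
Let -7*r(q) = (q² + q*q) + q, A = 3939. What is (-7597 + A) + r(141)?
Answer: -65509/7 ≈ -9358.4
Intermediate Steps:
r(q) = -2*q²/7 - q/7 (r(q) = -((q² + q*q) + q)/7 = -((q² + q²) + q)/7 = -(2*q² + q)/7 = -(q + 2*q²)/7 = -2*q²/7 - q/7)
(-7597 + A) + r(141) = (-7597 + 3939) - ⅐*141*(1 + 2*141) = -3658 - ⅐*141*(1 + 282) = -3658 - ⅐*141*283 = -3658 - 39903/7 = -65509/7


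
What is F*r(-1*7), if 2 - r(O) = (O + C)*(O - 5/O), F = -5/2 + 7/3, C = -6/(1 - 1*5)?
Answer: 38/7 ≈ 5.4286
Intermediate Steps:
C = 3/2 (C = -6/(1 - 5) = -6/(-4) = -6*(-¼) = 3/2 ≈ 1.5000)
F = -⅙ (F = -5*½ + 7*(⅓) = -5/2 + 7/3 = -⅙ ≈ -0.16667)
r(O) = 2 - (3/2 + O)*(O - 5/O) (r(O) = 2 - (O + 3/2)*(O - 5/O) = 2 - (3/2 + O)*(O - 5/O))
F*r(-1*7) = -(7 - (-1*7)² - (-3)*7/2 + 15/(2*((-1*7))))/6 = -(7 - 1*(-7)² - 3/2*(-7) + (15/2)/(-7))/6 = -(7 - 1*49 + 21/2 + (15/2)*(-⅐))/6 = -(7 - 49 + 21/2 - 15/14)/6 = -⅙*(-228/7) = 38/7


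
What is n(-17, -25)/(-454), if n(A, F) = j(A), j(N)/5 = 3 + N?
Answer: 35/227 ≈ 0.15419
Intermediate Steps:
j(N) = 15 + 5*N (j(N) = 5*(3 + N) = 15 + 5*N)
n(A, F) = 15 + 5*A
n(-17, -25)/(-454) = (15 + 5*(-17))/(-454) = (15 - 85)*(-1/454) = -70*(-1/454) = 35/227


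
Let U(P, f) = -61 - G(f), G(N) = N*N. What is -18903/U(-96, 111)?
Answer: 18903/12382 ≈ 1.5267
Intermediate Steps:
G(N) = N²
U(P, f) = -61 - f²
-18903/U(-96, 111) = -18903/(-61 - 1*111²) = -18903/(-61 - 1*12321) = -18903/(-61 - 12321) = -18903/(-12382) = -18903*(-1/12382) = 18903/12382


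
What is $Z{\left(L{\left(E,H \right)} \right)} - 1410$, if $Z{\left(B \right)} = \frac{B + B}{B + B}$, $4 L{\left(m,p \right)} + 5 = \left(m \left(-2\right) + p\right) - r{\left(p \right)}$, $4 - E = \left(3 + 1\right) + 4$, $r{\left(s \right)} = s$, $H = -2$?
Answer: $-1409$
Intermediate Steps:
$E = -4$ ($E = 4 - \left(\left(3 + 1\right) + 4\right) = 4 - \left(4 + 4\right) = 4 - 8 = -4$)
$L{\left(m,p \right)} = - \frac{5}{4} - \frac{m}{2}$ ($L{\left(m,p \right)} = - \frac{5}{4} + \frac{\left(m \left(-2\right) + p\right) - p}{4} = - \frac{5}{4} + \frac{\left(- 2 m + p\right) - p}{4} = - \frac{5}{4} + \frac{\left(p - 2 m\right) - p}{4} = - \frac{5}{4} + \frac{\left(-2\right) m}{4} = - \frac{5}{4} - \frac{m}{2}$)
$Z{\left(B \right)} = 1$ ($Z{\left(B \right)} = \frac{2 B}{2 B} = 2 B \frac{1}{2 B} = 1$)
$Z{\left(L{\left(E,H \right)} \right)} - 1410 = 1 - 1410 = -1409$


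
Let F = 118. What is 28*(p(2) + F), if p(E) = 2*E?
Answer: 3416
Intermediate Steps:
28*(p(2) + F) = 28*(2*2 + 118) = 28*(4 + 118) = 28*122 = 3416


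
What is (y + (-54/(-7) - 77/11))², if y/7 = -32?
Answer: 2442969/49 ≈ 49857.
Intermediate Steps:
y = -224 (y = 7*(-32) = -224)
(y + (-54/(-7) - 77/11))² = (-224 + (-54/(-7) - 77/11))² = (-224 + (-54*(-⅐) - 77*1/11))² = (-224 + (54/7 - 7))² = (-224 + 5/7)² = (-1563/7)² = 2442969/49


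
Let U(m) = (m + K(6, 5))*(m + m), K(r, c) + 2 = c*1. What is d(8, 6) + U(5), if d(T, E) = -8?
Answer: 72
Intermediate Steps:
K(r, c) = -2 + c (K(r, c) = -2 + c*1 = -2 + c)
U(m) = 2*m*(3 + m) (U(m) = (m + (-2 + 5))*(m + m) = (m + 3)*(2*m) = (3 + m)*(2*m) = 2*m*(3 + m))
d(8, 6) + U(5) = -8 + 2*5*(3 + 5) = -8 + 2*5*8 = -8 + 80 = 72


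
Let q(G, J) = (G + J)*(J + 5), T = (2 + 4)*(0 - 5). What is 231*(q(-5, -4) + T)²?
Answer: 351351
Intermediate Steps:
T = -30 (T = 6*(-5) = -30)
q(G, J) = (5 + J)*(G + J) (q(G, J) = (G + J)*(5 + J) = (5 + J)*(G + J))
231*(q(-5, -4) + T)² = 231*(((-4)² + 5*(-5) + 5*(-4) - 5*(-4)) - 30)² = 231*((16 - 25 - 20 + 20) - 30)² = 231*(-9 - 30)² = 231*(-39)² = 231*1521 = 351351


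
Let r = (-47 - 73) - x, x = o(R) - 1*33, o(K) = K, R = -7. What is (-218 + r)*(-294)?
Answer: 87612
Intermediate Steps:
x = -40 (x = -7 - 1*33 = -7 - 33 = -40)
r = -80 (r = (-47 - 73) - 1*(-40) = -120 + 40 = -80)
(-218 + r)*(-294) = (-218 - 80)*(-294) = -298*(-294) = 87612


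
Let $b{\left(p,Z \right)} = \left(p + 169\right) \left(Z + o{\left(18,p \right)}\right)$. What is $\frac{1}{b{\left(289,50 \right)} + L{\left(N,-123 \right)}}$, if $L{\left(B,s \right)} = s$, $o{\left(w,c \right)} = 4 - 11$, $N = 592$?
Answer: $\frac{1}{19571} \approx 5.1096 \cdot 10^{-5}$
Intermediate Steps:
$o{\left(w,c \right)} = -7$
$b{\left(p,Z \right)} = \left(-7 + Z\right) \left(169 + p\right)$ ($b{\left(p,Z \right)} = \left(p + 169\right) \left(Z - 7\right) = \left(169 + p\right) \left(-7 + Z\right) = \left(-7 + Z\right) \left(169 + p\right)$)
$\frac{1}{b{\left(289,50 \right)} + L{\left(N,-123 \right)}} = \frac{1}{\left(-1183 - 2023 + 169 \cdot 50 + 50 \cdot 289\right) - 123} = \frac{1}{\left(-1183 - 2023 + 8450 + 14450\right) - 123} = \frac{1}{19694 - 123} = \frac{1}{19571}$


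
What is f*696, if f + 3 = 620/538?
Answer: -345912/269 ≈ -1285.9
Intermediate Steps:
f = -497/269 (f = -3 + 620/538 = -3 + 620*(1/538) = -3 + 310/269 = -497/269 ≈ -1.8476)
f*696 = -497/269*696 = -345912/269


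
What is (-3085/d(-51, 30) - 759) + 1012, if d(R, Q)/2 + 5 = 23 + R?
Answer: 19783/66 ≈ 299.74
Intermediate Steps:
d(R, Q) = 36 + 2*R (d(R, Q) = -10 + 2*(23 + R) = -10 + (46 + 2*R) = 36 + 2*R)
(-3085/d(-51, 30) - 759) + 1012 = (-3085/(36 + 2*(-51)) - 759) + 1012 = (-3085/(36 - 102) - 759) + 1012 = (-3085/(-66) - 759) + 1012 = (-3085*(-1/66) - 759) + 1012 = (3085/66 - 759) + 1012 = -47009/66 + 1012 = 19783/66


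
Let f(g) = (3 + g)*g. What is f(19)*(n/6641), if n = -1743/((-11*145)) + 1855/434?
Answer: 10084079/29851295 ≈ 0.33781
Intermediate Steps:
f(g) = g*(3 + g)
n = 530741/98890 (n = -1743/(-1595) + 1855*(1/434) = -1743*(-1/1595) + 265/62 = 1743/1595 + 265/62 = 530741/98890 ≈ 5.3670)
f(19)*(n/6641) = (19*(3 + 19))*((530741/98890)/6641) = (19*22)*((530741/98890)*(1/6641)) = 418*(530741/656728490) = 10084079/29851295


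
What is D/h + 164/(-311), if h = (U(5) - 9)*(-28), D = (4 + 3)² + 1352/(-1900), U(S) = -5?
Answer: -23403393/57908200 ≈ -0.40415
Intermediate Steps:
D = 22937/475 (D = 7² + 1352*(-1/1900) = 49 - 338/475 = 22937/475 ≈ 48.288)
h = 392 (h = (-5 - 9)*(-28) = -14*(-28) = 392)
D/h + 164/(-311) = (22937/475)/392 + 164/(-311) = (22937/475)*(1/392) + 164*(-1/311) = 22937/186200 - 164/311 = -23403393/57908200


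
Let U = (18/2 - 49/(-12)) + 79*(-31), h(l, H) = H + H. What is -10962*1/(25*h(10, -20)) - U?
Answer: 1835159/750 ≈ 2446.9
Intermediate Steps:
h(l, H) = 2*H
U = -29231/12 (U = (18*(½) - 49*(-1/12)) - 2449 = (9 + 49/12) - 2449 = 157/12 - 2449 = -29231/12 ≈ -2435.9)
-10962*1/(25*h(10, -20)) - U = -10962/((2*(-20))*25) - 1*(-29231/12) = -10962/((-40*25)) + 29231/12 = -10962/(-1000) + 29231/12 = -10962*(-1/1000) + 29231/12 = 5481/500 + 29231/12 = 1835159/750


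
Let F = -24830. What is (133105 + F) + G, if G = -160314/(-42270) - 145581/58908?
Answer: 14978472037069/138335620 ≈ 1.0828e+5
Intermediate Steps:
G = 182781569/138335620 (G = -160314*(-1/42270) - 145581*1/58908 = 26719/7045 - 48527/19636 = 182781569/138335620 ≈ 1.3213)
(133105 + F) + G = (133105 - 24830) + 182781569/138335620 = 108275 + 182781569/138335620 = 14978472037069/138335620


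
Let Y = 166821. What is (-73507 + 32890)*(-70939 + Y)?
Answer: -3894439194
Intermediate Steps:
(-73507 + 32890)*(-70939 + Y) = (-73507 + 32890)*(-70939 + 166821) = -40617*95882 = -3894439194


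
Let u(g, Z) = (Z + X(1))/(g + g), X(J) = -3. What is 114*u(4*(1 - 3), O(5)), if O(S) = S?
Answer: -57/4 ≈ -14.250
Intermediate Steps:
u(g, Z) = (-3 + Z)/(2*g) (u(g, Z) = (Z - 3)/(g + g) = (-3 + Z)/((2*g)) = (-3 + Z)*(1/(2*g)) = (-3 + Z)/(2*g))
114*u(4*(1 - 3), O(5)) = 114*((-3 + 5)/(2*((4*(1 - 3))))) = 114*((½)*2/(4*(-2))) = 114*((½)*2/(-8)) = 114*((½)*(-⅛)*2) = 114*(-⅛) = -57/4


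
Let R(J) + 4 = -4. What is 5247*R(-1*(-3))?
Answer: -41976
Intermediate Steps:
R(J) = -8 (R(J) = -4 - 4 = -8)
5247*R(-1*(-3)) = 5247*(-8) = -41976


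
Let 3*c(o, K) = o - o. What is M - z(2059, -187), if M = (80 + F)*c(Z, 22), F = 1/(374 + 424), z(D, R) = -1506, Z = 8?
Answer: 1506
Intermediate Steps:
c(o, K) = 0 (c(o, K) = (o - o)/3 = (1/3)*0 = 0)
F = 1/798 ≈ 0.0012531
M = 0 (M = (80 + 1/798)*0 = (63841/798)*0 = 0)
M - z(2059, -187) = 0 - 1*(-1506) = 0 + 1506 = 1506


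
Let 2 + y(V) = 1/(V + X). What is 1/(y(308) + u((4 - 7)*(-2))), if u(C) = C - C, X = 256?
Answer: -564/1127 ≈ -0.50044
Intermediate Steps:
u(C) = 0
y(V) = -2 + 1/(256 + V) (y(V) = -2 + 1/(V + 256) = -2 + 1/(256 + V))
1/(y(308) + u((4 - 7)*(-2))) = 1/((-511 - 2*308)/(256 + 308) + 0) = 1/((-511 - 616)/564 + 0) = 1/((1/564)*(-1127) + 0) = 1/(-1127/564 + 0) = 1/(-1127/564) = -564/1127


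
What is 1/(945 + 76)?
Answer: 1/1021 ≈ 0.00097943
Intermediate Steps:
1/(945 + 76) = 1/1021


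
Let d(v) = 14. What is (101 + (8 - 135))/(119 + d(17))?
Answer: -26/133 ≈ -0.19549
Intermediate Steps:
(101 + (8 - 135))/(119 + d(17)) = (101 + (8 - 135))/(119 + 14) = (101 - 127)/133 = -26*1/133 = -26/133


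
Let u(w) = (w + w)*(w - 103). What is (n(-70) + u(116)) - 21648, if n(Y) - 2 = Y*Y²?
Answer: -361630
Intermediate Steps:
u(w) = 2*w*(-103 + w) (u(w) = (2*w)*(-103 + w) = 2*w*(-103 + w))
n(Y) = 2 + Y³ (n(Y) = 2 + Y*Y² = 2 + Y³)
(n(-70) + u(116)) - 21648 = ((2 + (-70)³) + 2*116*(-103 + 116)) - 21648 = ((2 - 343000) + 2*116*13) - 21648 = (-342998 + 3016) - 21648 = -339982 - 21648 = -361630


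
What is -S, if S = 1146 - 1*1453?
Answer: 307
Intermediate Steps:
S = -307 (S = 1146 - 1453 = -307)
-S = -1*(-307) = 307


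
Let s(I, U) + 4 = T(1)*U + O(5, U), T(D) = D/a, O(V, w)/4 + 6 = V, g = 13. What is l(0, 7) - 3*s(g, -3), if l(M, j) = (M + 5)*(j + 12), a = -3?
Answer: 116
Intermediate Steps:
O(V, w) = -24 + 4*V
T(D) = -D/3 (T(D) = D/(-3) = D*(-⅓) = -D/3)
l(M, j) = (5 + M)*(12 + j)
s(I, U) = -8 - U/3 (s(I, U) = -4 + ((-⅓*1)*U + (-24 + 4*5)) = -4 + (-U/3 + (-24 + 20)) = -4 + (-U/3 - 4) = -4 + (-4 - U/3) = -8 - U/3)
l(0, 7) - 3*s(g, -3) = (60 + 5*7 + 12*0 + 0*7) - 3*(-8 - ⅓*(-3)) = (60 + 35 + 0 + 0) - 3*(-8 + 1) = 95 - 3*(-7) = 95 + 21 = 116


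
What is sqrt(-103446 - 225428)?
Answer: 13*I*sqrt(1946) ≈ 573.48*I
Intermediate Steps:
sqrt(-103446 - 225428) = sqrt(-328874) = 13*I*sqrt(1946)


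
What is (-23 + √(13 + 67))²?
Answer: 609 - 184*√5 ≈ 197.56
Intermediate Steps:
(-23 + √(13 + 67))² = (-23 + √80)² = (-23 + 4*√5)²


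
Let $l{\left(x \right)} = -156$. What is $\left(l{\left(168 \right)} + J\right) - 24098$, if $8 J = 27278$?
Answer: $- \frac{83377}{4} \approx -20844.0$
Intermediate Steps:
$J = \frac{13639}{4}$ ($J = \frac{1}{8} \cdot 27278 = \frac{13639}{4} \approx 3409.8$)
$\left(l{\left(168 \right)} + J\right) - 24098 = \left(-156 + \frac{13639}{4}\right) - 24098 = \frac{13015}{4} - 24098 = - \frac{83377}{4}$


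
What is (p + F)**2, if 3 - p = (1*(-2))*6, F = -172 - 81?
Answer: 56644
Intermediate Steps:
F = -253
p = 15 (p = 3 - 1*(-2)*6 = 3 - (-2)*6 = 3 - 1*(-12) = 3 + 12 = 15)
(p + F)**2 = (15 - 253)**2 = (-238)**2 = 56644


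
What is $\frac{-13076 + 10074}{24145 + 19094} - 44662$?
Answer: $- \frac{1931143220}{43239} \approx -44662.0$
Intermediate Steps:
$\frac{-13076 + 10074}{24145 + 19094} - 44662 = - \frac{3002}{43239} - 44662 = - \frac{1931143220}{43239}$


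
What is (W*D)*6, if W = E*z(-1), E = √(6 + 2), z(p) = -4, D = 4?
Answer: -192*√2 ≈ -271.53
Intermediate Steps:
E = 2*√2 (E = √8 = 2*√2 ≈ 2.8284)
W = -8*√2 (W = (2*√2)*(-4) = -8*√2 ≈ -11.314)
(W*D)*6 = (-8*√2*4)*6 = -32*√2*6 = -192*√2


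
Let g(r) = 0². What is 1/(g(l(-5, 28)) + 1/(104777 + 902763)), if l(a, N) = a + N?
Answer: 1007540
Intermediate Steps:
l(a, N) = N + a
g(r) = 0
1/(g(l(-5, 28)) + 1/(104777 + 902763)) = 1/(0 + 1/(104777 + 902763)) = 1/(0 + 1/1007540) = 1/(1/1007540) = 1007540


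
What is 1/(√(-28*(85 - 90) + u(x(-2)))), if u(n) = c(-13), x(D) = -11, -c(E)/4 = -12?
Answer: √47/94 ≈ 0.072932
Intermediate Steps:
c(E) = 48 (c(E) = -4*(-12) = 48)
u(n) = 48
1/(√(-28*(85 - 90) + u(x(-2)))) = 1/(√(-28*(85 - 90) + 48)) = 1/(√(-28*(-5) + 48)) = 1/(√(140 + 48)) = 1/(√188) = 1/(2*√47) = √47/94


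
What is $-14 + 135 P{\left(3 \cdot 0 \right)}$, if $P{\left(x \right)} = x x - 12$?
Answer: $-1634$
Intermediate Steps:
$P{\left(x \right)} = -12 + x^{2}$ ($P{\left(x \right)} = x^{2} - 12 = -12 + x^{2}$)
$-14 + 135 P{\left(3 \cdot 0 \right)} = -14 + 135 \left(-12 + \left(3 \cdot 0\right)^{2}\right) = -14 + 135 \left(-12 + 0^{2}\right) = -14 + 135 \left(-12 + 0\right) = -14 + 135 \left(-12\right) = -14 - 1620 = -1634$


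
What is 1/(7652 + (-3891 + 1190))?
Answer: 1/4951 ≈ 0.00020198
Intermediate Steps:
1/(7652 + (-3891 + 1190)) = 1/(7652 - 2701) = 1/4951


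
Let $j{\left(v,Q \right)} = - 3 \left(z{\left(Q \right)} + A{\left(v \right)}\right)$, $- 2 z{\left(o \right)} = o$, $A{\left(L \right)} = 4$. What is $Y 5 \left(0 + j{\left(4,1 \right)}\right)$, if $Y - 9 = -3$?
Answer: $-315$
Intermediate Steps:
$Y = 6$ ($Y = 9 - 3 = 6$)
$z{\left(o \right)} = - \frac{o}{2}$
$j{\left(v,Q \right)} = -12 + \frac{3 Q}{2}$ ($j{\left(v,Q \right)} = - 3 \left(- \frac{Q}{2} + 4\right) = - 3 \left(4 - \frac{Q}{2}\right) = -12 + \frac{3 Q}{2}$)
$Y 5 \left(0 + j{\left(4,1 \right)}\right) = 6 \cdot 5 \left(0 + \left(-12 + \frac{3}{2} \cdot 1\right)\right) = 30 \left(0 + \left(-12 + \frac{3}{2}\right)\right) = 30 \left(0 - \frac{21}{2}\right) = 30 \left(- \frac{21}{2}\right) = -315$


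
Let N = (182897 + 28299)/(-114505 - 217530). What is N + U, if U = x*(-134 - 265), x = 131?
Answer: -17355348611/332035 ≈ -52270.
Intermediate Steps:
N = -211196/332035 (N = 211196/(-332035) = 211196*(-1/332035) = -211196/332035 ≈ -0.63607)
U = -52269 (U = 131*(-134 - 265) = 131*(-399) = -52269)
N + U = -211196/332035 - 52269 = -17355348611/332035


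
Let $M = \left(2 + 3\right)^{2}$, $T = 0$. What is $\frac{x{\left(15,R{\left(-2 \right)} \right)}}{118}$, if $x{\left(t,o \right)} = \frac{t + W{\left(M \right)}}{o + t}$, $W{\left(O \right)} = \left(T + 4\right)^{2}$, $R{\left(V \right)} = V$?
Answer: $\frac{31}{1534} \approx 0.020209$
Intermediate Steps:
$M = 25$ ($M = 5^{2} = 25$)
$W{\left(O \right)} = 16$ ($W{\left(O \right)} = \left(0 + 4\right)^{2} = 4^{2} = 16$)
$x{\left(t,o \right)} = \frac{16 + t}{o + t}$ ($x{\left(t,o \right)} = \frac{t + 16}{o + t} = \frac{16 + t}{o + t}$)
$\frac{x{\left(15,R{\left(-2 \right)} \right)}}{118} = \frac{\frac{1}{-2 + 15} \left(16 + 15\right)}{118} = \frac{1}{13} \cdot 31 \cdot \frac{1}{118} = \frac{31}{13} \cdot \frac{1}{118} = \frac{31}{1534}$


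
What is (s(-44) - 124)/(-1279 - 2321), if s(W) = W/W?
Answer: 41/1200 ≈ 0.034167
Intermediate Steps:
s(W) = 1
(s(-44) - 124)/(-1279 - 2321) = (1 - 124)/(-1279 - 2321) = -123/(-3600) = -123*(-1/3600) = 41/1200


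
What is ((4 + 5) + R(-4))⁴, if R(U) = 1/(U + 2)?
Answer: 83521/16 ≈ 5220.1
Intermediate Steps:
R(U) = 1/(2 + U)
((4 + 5) + R(-4))⁴ = ((4 + 5) + 1/(2 - 4))⁴ = (9 + 1/(-2))⁴ = (9 - ½)⁴ = (17/2)⁴ = 83521/16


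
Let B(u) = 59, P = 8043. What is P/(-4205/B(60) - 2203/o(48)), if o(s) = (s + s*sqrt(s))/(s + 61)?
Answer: -106623065567088/204522240356089 - 1290815928142272*sqrt(3)/204522240356089 ≈ -11.453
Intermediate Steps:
o(s) = (s + s**(3/2))/(61 + s)
P/(-4205/B(60) - 2203/o(48)) = 8043/(-4205/59 - 2203*(61 + 48)/(48 + 48**(3/2))) = 8043/(-4205*1/59 - 2203*109/(48 + 192*sqrt(3))) = 8043/(-4205/59 - 2203*109/(48 + 192*sqrt(3))) = 8043/(-4205/59 - 2203/(48/109 + 192*sqrt(3)/109))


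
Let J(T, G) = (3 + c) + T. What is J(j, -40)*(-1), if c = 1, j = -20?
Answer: 16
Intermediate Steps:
J(T, G) = 4 + T (J(T, G) = (3 + 1) + T = 4 + T)
J(j, -40)*(-1) = (4 - 20)*(-1) = -16*(-1) = 16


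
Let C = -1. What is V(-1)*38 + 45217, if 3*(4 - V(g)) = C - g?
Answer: 45369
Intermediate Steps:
V(g) = 13/3 + g/3 (V(g) = 4 - (-1 - g)/3 = 4 + (1/3 + g/3) = 13/3 + g/3)
V(-1)*38 + 45217 = (13/3 + (1/3)*(-1))*38 + 45217 = (13/3 - 1/3)*38 + 45217 = 4*38 + 45217 = 152 + 45217 = 45369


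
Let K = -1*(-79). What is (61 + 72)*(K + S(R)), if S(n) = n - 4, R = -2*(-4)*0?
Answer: 9975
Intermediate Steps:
R = 0 (R = 8*0 = 0)
S(n) = -4 + n
K = 79
(61 + 72)*(K + S(R)) = (61 + 72)*(79 + (-4 + 0)) = 133*(79 - 4) = 133*75 = 9975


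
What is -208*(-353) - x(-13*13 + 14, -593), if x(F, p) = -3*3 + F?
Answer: 73588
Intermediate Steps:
x(F, p) = -9 + F
-208*(-353) - x(-13*13 + 14, -593) = -208*(-353) - (-9 + (-13*13 + 14)) = 73424 - (-9 + (-169 + 14)) = 73424 - (-9 - 155) = 73424 - 1*(-164) = 73424 + 164 = 73588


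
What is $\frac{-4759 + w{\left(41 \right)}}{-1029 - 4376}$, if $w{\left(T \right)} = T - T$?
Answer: $\frac{4759}{5405} \approx 0.88048$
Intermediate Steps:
$w{\left(T \right)} = 0$
$\frac{-4759 + w{\left(41 \right)}}{-1029 - 4376} = \frac{-4759 + 0}{-1029 - 4376} = - \frac{4759}{-5405} = \left(-4759\right) \left(- \frac{1}{5405}\right) = \frac{4759}{5405}$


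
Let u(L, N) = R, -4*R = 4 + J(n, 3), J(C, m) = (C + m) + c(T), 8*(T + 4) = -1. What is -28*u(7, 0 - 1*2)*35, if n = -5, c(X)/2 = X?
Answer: -6125/4 ≈ -1531.3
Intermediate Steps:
T = -33/8 (T = -4 + (⅛)*(-1) = -4 - ⅛ = -33/8 ≈ -4.1250)
c(X) = 2*X
J(C, m) = -33/4 + C + m (J(C, m) = (C + m) + 2*(-33/8) = (C + m) - 33/4 = -33/4 + C + m)
R = 25/16 (R = -(4 + (-33/4 - 5 + 3))/4 = -(4 - 41/4)/4 = -¼*(-25/4) = 25/16 ≈ 1.5625)
u(L, N) = 25/16
-28*u(7, 0 - 1*2)*35 = -28*25/16*35 = -175/4*35 = -6125/4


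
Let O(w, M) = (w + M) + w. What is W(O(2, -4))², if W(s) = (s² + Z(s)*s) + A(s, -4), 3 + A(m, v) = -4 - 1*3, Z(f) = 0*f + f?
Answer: 100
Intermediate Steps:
Z(f) = f (Z(f) = 0 + f = f)
O(w, M) = M + 2*w (O(w, M) = (M + w) + w = M + 2*w)
A(m, v) = -10 (A(m, v) = -3 + (-4 - 1*3) = -3 + (-4 - 3) = -3 - 7 = -10)
W(s) = -10 + 2*s² (W(s) = (s² + s*s) - 10 = (s² + s²) - 10 = 2*s² - 10 = -10 + 2*s²)
W(O(2, -4))² = (-10 + 2*(-4 + 2*2)²)² = (-10 + 2*(-4 + 4)²)² = (-10 + 2*0²)² = (-10 + 2*0)² = (-10 + 0)² = (-10)² = 100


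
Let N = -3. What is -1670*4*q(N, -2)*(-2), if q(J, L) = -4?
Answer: -53440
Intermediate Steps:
-1670*4*q(N, -2)*(-2) = -1670*4*(-4)*(-2) = -(-26720)*(-2) = -1670*32 = -53440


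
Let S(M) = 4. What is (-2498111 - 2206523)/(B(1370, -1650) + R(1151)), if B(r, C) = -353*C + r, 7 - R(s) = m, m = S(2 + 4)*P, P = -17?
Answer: -4704634/583895 ≈ -8.0573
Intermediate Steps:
m = -68 (m = 4*(-17) = -68)
R(s) = 75 (R(s) = 7 - 1*(-68) = 7 + 68 = 75)
B(r, C) = r - 353*C
(-2498111 - 2206523)/(B(1370, -1650) + R(1151)) = (-2498111 - 2206523)/((1370 - 353*(-1650)) + 75) = -4704634/((1370 + 582450) + 75) = -4704634/(583820 + 75) = -4704634/583895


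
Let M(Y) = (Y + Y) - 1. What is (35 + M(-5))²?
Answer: 576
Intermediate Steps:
M(Y) = -1 + 2*Y (M(Y) = 2*Y - 1 = -1 + 2*Y)
(35 + M(-5))² = (35 + (-1 + 2*(-5)))² = (35 + (-1 - 10))² = (35 - 11)² = 24² = 576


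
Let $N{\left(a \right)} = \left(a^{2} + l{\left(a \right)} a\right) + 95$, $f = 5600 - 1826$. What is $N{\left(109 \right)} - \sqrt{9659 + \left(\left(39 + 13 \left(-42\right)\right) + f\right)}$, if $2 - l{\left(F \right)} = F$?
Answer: $313 - \sqrt{12926} \approx 199.31$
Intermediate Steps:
$l{\left(F \right)} = 2 - F$
$f = 3774$ ($f = 5600 - 1826 = 3774$)
$N{\left(a \right)} = 95 + a^{2} + a \left(2 - a\right)$ ($N{\left(a \right)} = \left(a^{2} + \left(2 - a\right) a\right) + 95 = \left(a^{2} + a \left(2 - a\right)\right) + 95 = 95 + a^{2} + a \left(2 - a\right)$)
$N{\left(109 \right)} - \sqrt{9659 + \left(\left(39 + 13 \left(-42\right)\right) + f\right)} = \left(95 + 2 \cdot 109\right) - \sqrt{9659 + \left(\left(39 + 13 \left(-42\right)\right) + 3774\right)} = \left(95 + 218\right) - \sqrt{9659 + \left(\left(39 - 546\right) + 3774\right)} = 313 - \sqrt{9659 + \left(-507 + 3774\right)} = 313 - \sqrt{9659 + 3267} = 313 - \sqrt{12926}$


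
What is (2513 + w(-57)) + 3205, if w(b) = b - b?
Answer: 5718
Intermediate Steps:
w(b) = 0
(2513 + w(-57)) + 3205 = (2513 + 0) + 3205 = 2513 + 3205 = 5718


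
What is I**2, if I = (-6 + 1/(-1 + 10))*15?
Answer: 70225/9 ≈ 7802.8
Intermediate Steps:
I = -265/3 (I = (-6 + 1/9)*15 = -53/9*15 = -265/3 ≈ -88.333)
I**2 = (-265/3)**2 = 70225/9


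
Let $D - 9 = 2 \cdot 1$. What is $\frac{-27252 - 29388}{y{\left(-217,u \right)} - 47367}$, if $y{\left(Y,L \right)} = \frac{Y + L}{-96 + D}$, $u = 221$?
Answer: $\frac{4814400}{4026199} \approx 1.1958$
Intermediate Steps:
$D = 11$ ($D = 9 + 2 \cdot 1 = 9 + 2 = 11$)
$y{\left(Y,L \right)} = - \frac{L}{85} - \frac{Y}{85}$ ($y{\left(Y,L \right)} = \frac{Y + L}{-96 + 11} = \frac{L + Y}{-85} = \left(L + Y\right) \left(- \frac{1}{85}\right) = - \frac{L}{85} - \frac{Y}{85}$)
$\frac{-27252 - 29388}{y{\left(-217,u \right)} - 47367} = \frac{-27252 - 29388}{\left(\left(- \frac{1}{85}\right) 221 - - \frac{217}{85}\right) - 47367} = - \frac{56640}{\left(- \frac{13}{5} + \frac{217}{85}\right) - 47367} = - \frac{56640}{- \frac{4}{85} - 47367} = - \frac{56640}{- \frac{4026199}{85}} = \left(-56640\right) \left(- \frac{85}{4026199}\right) = \frac{4814400}{4026199}$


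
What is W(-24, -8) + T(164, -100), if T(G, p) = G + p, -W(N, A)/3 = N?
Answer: 136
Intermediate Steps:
W(N, A) = -3*N
W(-24, -8) + T(164, -100) = -3*(-24) + (164 - 100) = 72 + 64 = 136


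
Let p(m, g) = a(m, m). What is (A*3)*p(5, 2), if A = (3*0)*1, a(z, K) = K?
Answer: 0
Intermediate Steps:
A = 0 (A = 0*1 = 0)
p(m, g) = m
(A*3)*p(5, 2) = (0*3)*5 = 0*5 = 0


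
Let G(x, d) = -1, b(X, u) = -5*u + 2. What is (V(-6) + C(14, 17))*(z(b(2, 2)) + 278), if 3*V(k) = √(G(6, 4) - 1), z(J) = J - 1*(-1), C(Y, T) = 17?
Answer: 4607 + 271*I*√2/3 ≈ 4607.0 + 127.75*I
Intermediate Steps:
b(X, u) = 2 - 5*u
z(J) = 1 + J (z(J) = J + 1 = 1 + J)
V(k) = I*√2/3 (V(k) = √(-1 - 1)/3 = √(-2)/3 = (I*√2)/3 = I*√2/3)
(V(-6) + C(14, 17))*(z(b(2, 2)) + 278) = (I*√2/3 + 17)*((1 + (2 - 5*2)) + 278) = (17 + I*√2/3)*((1 + (2 - 10)) + 278) = (17 + I*√2/3)*((1 - 8) + 278) = (17 + I*√2/3)*(-7 + 278) = (17 + I*√2/3)*271 = 4607 + 271*I*√2/3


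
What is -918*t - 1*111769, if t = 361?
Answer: -443167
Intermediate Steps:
-918*t - 1*111769 = -918*361 - 1*111769 = -331398 - 111769 = -443167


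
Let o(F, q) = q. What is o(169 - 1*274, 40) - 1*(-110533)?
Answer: 110573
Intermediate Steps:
o(169 - 1*274, 40) - 1*(-110533) = 40 - 1*(-110533) = 40 + 110533 = 110573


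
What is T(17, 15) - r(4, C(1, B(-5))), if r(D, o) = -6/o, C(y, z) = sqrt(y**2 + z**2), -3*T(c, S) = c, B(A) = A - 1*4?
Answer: -17/3 + 3*sqrt(82)/41 ≈ -5.0041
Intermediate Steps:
B(A) = -4 + A (B(A) = A - 4 = -4 + A)
T(c, S) = -c/3
T(17, 15) - r(4, C(1, B(-5))) = -1/3*17 - (-6)/(sqrt(1**2 + (-4 - 5)**2)) = -17/3 - (-6)/(sqrt(1 + (-9)**2)) = -17/3 - (-6)/(sqrt(1 + 81)) = -17/3 - (-6)/(sqrt(82)) = -17/3 - (-6)*sqrt(82)/82 = -17/3 - (-3)*sqrt(82)/41 = -17/3 + 3*sqrt(82)/41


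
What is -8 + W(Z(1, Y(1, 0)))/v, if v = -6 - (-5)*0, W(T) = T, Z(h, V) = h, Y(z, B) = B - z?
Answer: -49/6 ≈ -8.1667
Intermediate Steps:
v = -6 (v = -6 - 1*0 = -6 + 0 = -6)
-8 + W(Z(1, Y(1, 0)))/v = -8 + 1/(-6) = -8 - ⅙*1 = -8 - ⅙ = -49/6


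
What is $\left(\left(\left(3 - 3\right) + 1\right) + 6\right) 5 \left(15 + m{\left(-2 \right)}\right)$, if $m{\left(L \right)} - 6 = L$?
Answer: $665$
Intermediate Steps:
$m{\left(L \right)} = 6 + L$
$\left(\left(\left(3 - 3\right) + 1\right) + 6\right) 5 \left(15 + m{\left(-2 \right)}\right) = \left(\left(\left(3 - 3\right) + 1\right) + 6\right) 5 \left(15 + \left(6 - 2\right)\right) = \left(\left(0 + 1\right) + 6\right) 5 \left(15 + 4\right) = \left(1 + 6\right) 5 \cdot 19 = 7 \cdot 5 \cdot 19 = 35 \cdot 19 = 665$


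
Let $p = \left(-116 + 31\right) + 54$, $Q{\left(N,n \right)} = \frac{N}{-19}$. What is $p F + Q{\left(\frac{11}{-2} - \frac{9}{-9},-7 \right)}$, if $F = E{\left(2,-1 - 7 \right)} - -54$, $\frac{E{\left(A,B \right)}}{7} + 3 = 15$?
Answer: $- \frac{162555}{38} \approx -4277.8$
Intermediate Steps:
$E{\left(A,B \right)} = 84$ ($E{\left(A,B \right)} = -21 + 7 \cdot 15 = -21 + 105 = 84$)
$Q{\left(N,n \right)} = - \frac{N}{19}$ ($Q{\left(N,n \right)} = N \left(- \frac{1}{19}\right) = - \frac{N}{19}$)
$F = 138$ ($F = 84 - -54 = 84 + 54 = 138$)
$p = -31$ ($p = -85 + 54 = -31$)
$p F + Q{\left(\frac{11}{-2} - \frac{9}{-9},-7 \right)} = \left(-31\right) 138 - \frac{\frac{11}{-2} - \frac{9}{-9}}{19} = -4278 - \frac{11 \left(- \frac{1}{2}\right) - -1}{19} = -4278 - \frac{- \frac{11}{2} + 1}{19} = -4278 - - \frac{9}{38} = -4278 + \frac{9}{38} = - \frac{162555}{38}$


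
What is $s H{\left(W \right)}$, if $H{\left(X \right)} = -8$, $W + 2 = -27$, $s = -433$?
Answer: $3464$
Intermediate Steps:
$W = -29$ ($W = -2 - 27 = -29$)
$s H{\left(W \right)} = \left(-433\right) \left(-8\right) = 3464$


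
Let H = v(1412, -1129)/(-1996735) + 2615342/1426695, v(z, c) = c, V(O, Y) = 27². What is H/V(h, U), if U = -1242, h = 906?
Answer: 208950225881/83069020478457 ≈ 0.0025154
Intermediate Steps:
V(O, Y) = 729
H = 208950225881/113949273633 (H = -1129/(-1996735) + 2615342/1426695 = -1129*(-1/1996735) + 2615342*(1/1426695) = 1129/1996735 + 2615342/1426695 = 208950225881/113949273633 ≈ 1.8337)
H/V(h, U) = (208950225881/113949273633)/729 = (208950225881/113949273633)*(1/729) = 208950225881/83069020478457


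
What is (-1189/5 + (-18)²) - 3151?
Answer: -15324/5 ≈ -3064.8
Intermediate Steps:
(-1189/5 + (-18)²) - 3151 = (-1189*⅕ + 324) - 3151 = (-1189/5 + 324) - 3151 = 431/5 - 3151 = -15324/5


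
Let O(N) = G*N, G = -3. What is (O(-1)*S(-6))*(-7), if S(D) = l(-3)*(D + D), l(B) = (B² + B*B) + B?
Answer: 3780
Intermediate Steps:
l(B) = B + 2*B² (l(B) = (B² + B²) + B = 2*B² + B = B + 2*B²)
O(N) = -3*N
S(D) = 30*D (S(D) = (-3*(1 + 2*(-3)))*(D + D) = (-3*(1 - 6))*(2*D) = (-3*(-5))*(2*D) = 15*(2*D) = 30*D)
(O(-1)*S(-6))*(-7) = ((-3*(-1))*(30*(-6)))*(-7) = (3*(-180))*(-7) = -540*(-7) = 3780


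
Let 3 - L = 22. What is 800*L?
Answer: -15200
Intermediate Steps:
L = -19 (L = 3 - 1*22 = 3 - 22 = -19)
800*L = 800*(-19) = -15200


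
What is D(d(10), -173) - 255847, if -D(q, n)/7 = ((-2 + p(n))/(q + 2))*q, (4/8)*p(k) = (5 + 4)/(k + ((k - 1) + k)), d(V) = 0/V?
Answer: -255847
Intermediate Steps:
d(V) = 0
p(k) = 18/(-1 + 3*k) (p(k) = 2*((5 + 4)/(k + ((k - 1) + k))) = 2*(9/(k + ((-1 + k) + k))) = 2*(9/(k + (-1 + 2*k))) = 2*(9/(-1 + 3*k)) = 18/(-1 + 3*k))
D(q, n) = -7*q*(-2 + 18/(-1 + 3*n))/(2 + q) (D(q, n) = -7*(-2 + 18/(-1 + 3*n))/(q + 2)*q = -7*(-2 + 18/(-1 + 3*n))/(2 + q)*q = -7*q*(-2 + 18/(-1 + 3*n))/(2 + q))
D(d(10), -173) - 255847 = 14*0*(-10 + 3*(-173))/((-1 + 3*(-173))*(2 + 0)) - 255847 = 14*0*(-10 - 519)/(-1 - 519*2) - 255847 = 14*0*(½)*(-529)/(-520) - 255847 = 14*0*(-1/520)*(½)*(-529) - 255847 = 0 - 255847 = -255847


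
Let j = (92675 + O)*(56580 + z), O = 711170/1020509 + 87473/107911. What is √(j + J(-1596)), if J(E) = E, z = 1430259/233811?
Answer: 2*√76852975492945057523325304511051826/7656329724603 ≈ 72417.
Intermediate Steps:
z = 476753/77937 (z = 1430259*(1/233811) = 476753/77937 ≈ 6.1172)
O = 8737371033/5796007721 (O = 711170*(1/1020509) + 87473*(1/107911) = 37430/53711 + 87473/107911 = 8737371033/5796007721 ≈ 1.5075)
j = 2368929812138054686448804/451723453751577 (j = (92675 + 8737371033/5796007721)*(56580 + 476753/77937) = (537153752914708/5796007721)*(4410152213/77937) = 2368929812138054686448804/451723453751577 ≈ 5.2442e+9)
√(j + J(-1596)) = √(2368929812138054686448804/451723453751577 - 1596) = √(2368929091187422498931912/451723453751577) = 2*√76852975492945057523325304511051826/7656329724603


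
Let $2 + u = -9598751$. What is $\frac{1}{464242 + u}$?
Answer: $- \frac{1}{9134511} \approx -1.0947 \cdot 10^{-7}$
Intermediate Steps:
$u = -9598753$ ($u = -2 - 9598751 = -9598753$)
$\frac{1}{464242 + u} = \frac{1}{464242 - 9598753} = \frac{1}{-9134511} = - \frac{1}{9134511}$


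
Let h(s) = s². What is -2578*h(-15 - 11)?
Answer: -1742728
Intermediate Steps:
-2578*h(-15 - 11) = -2578*(-15 - 11)² = -2578*(-26)² = -2578*676 = -1742728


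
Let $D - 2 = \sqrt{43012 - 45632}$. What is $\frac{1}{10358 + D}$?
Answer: $\frac{518}{5366611} - \frac{i \sqrt{655}}{53666110} \approx 9.6523 \cdot 10^{-5} - 4.7689 \cdot 10^{-7} i$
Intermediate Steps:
$D = 2 + 2 i \sqrt{655}$ ($D = 2 + \sqrt{43012 - 45632} = 2 + \sqrt{-2620} = 2 + 2 i \sqrt{655} \approx 2.0 + 51.186 i$)
$\frac{1}{10358 + D} = \frac{1}{10358 + \left(2 + 2 i \sqrt{655}\right)} = \frac{1}{10360 + 2 i \sqrt{655}}$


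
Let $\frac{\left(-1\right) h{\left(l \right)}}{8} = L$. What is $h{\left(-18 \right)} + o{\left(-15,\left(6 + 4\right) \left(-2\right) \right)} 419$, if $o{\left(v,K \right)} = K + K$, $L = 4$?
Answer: $-16792$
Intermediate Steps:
$o{\left(v,K \right)} = 2 K$
$h{\left(l \right)} = -32$ ($h{\left(l \right)} = \left(-8\right) 4 = -32$)
$h{\left(-18 \right)} + o{\left(-15,\left(6 + 4\right) \left(-2\right) \right)} 419 = -32 + 2 \left(6 + 4\right) \left(-2\right) 419 = -32 + 2 \cdot 10 \left(-2\right) 419 = -32 + 2 \left(-20\right) 419 = -32 - 16760 = -16792$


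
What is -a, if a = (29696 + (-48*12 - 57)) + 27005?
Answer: -56068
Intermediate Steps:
a = 56068 (a = (29696 + (-576 - 57)) + 27005 = (29696 - 633) + 27005 = 29063 + 27005 = 56068)
-a = -1*56068 = -56068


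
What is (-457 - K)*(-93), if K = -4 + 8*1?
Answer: 42873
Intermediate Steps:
K = 4 (K = -4 + 8 = 4)
(-457 - K)*(-93) = (-457 - 1*4)*(-93) = (-457 - 4)*(-93) = -461*(-93) = 42873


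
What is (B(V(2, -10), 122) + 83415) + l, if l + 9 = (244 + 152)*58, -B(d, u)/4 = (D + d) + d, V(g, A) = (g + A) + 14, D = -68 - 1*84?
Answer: 106934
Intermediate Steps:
D = -152 (D = -68 - 84 = -152)
V(g, A) = 14 + A + g (V(g, A) = (A + g) + 14 = 14 + A + g)
B(d, u) = 608 - 8*d (B(d, u) = -4*((-152 + d) + d) = -4*(-152 + 2*d) = 608 - 8*d)
l = 22959 (l = -9 + (244 + 152)*58 = -9 + 396*58 = -9 + 22968 = 22959)
(B(V(2, -10), 122) + 83415) + l = ((608 - 8*(14 - 10 + 2)) + 83415) + 22959 = ((608 - 8*6) + 83415) + 22959 = ((608 - 48) + 83415) + 22959 = (560 + 83415) + 22959 = 83975 + 22959 = 106934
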